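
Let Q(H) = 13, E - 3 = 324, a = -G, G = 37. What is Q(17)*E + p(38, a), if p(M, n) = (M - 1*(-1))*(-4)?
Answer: 4095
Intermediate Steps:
a = -37 (a = -1*37 = -37)
p(M, n) = -4 - 4*M (p(M, n) = (M + 1)*(-4) = (1 + M)*(-4) = -4 - 4*M)
E = 327 (E = 3 + 324 = 327)
Q(17)*E + p(38, a) = 13*327 + (-4 - 4*38) = 4251 + (-4 - 152) = 4251 - 156 = 4095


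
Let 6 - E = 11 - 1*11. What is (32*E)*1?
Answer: 192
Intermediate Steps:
E = 6 (E = 6 - (11 - 1*11) = 6 - (11 - 11) = 6 - 1*0 = 6 + 0 = 6)
(32*E)*1 = (32*6)*1 = 192*1 = 192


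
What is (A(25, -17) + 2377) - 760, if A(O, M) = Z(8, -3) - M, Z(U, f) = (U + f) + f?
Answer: 1636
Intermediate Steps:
Z(U, f) = U + 2*f
A(O, M) = 2 - M (A(O, M) = (8 + 2*(-3)) - M = (8 - 6) - M = 2 - M)
(A(25, -17) + 2377) - 760 = ((2 - 1*(-17)) + 2377) - 760 = ((2 + 17) + 2377) - 760 = (19 + 2377) - 760 = 2396 - 760 = 1636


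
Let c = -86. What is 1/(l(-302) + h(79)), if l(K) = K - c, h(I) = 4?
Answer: -1/212 ≈ -0.0047170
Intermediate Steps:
l(K) = 86 + K (l(K) = K - 1*(-86) = K + 86 = 86 + K)
1/(l(-302) + h(79)) = 1/((86 - 302) + 4) = 1/(-216 + 4) = 1/(-212) = -1/212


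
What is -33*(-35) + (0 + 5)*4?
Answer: 1175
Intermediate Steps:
-33*(-35) + (0 + 5)*4 = 1155 + 5*4 = 1155 + 20 = 1175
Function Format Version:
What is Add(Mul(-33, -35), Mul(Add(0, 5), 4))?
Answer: 1175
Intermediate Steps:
Add(Mul(-33, -35), Mul(Add(0, 5), 4)) = Add(1155, Mul(5, 4)) = Add(1155, 20) = 1175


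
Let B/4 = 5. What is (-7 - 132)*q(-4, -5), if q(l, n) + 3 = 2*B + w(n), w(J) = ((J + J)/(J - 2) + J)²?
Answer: -338882/49 ≈ -6916.0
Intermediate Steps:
B = 20 (B = 4*5 = 20)
w(J) = (J + 2*J/(-2 + J))² (w(J) = ((2*J)/(-2 + J) + J)² = (2*J/(-2 + J) + J)² = (J + 2*J/(-2 + J))²)
q(l, n) = 37 + n⁴/(-2 + n)² (q(l, n) = -3 + (2*20 + n⁴/(-2 + n)²) = -3 + (40 + n⁴/(-2 + n)²) = 37 + n⁴/(-2 + n)²)
(-7 - 132)*q(-4, -5) = (-7 - 132)*(37 + (-5)⁴/(-2 - 5)²) = -139*(37 + 625/(-7)²) = -139*(37 + 625*(1/49)) = -139*(37 + 625/49) = -139*2438/49 = -338882/49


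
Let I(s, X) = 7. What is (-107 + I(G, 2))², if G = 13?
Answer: 10000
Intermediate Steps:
(-107 + I(G, 2))² = (-107 + 7)² = (-100)² = 10000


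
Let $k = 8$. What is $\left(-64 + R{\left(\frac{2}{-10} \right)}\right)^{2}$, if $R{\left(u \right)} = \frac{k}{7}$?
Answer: $\frac{193600}{49} \approx 3951.0$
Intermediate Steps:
$R{\left(u \right)} = \frac{8}{7}$
$\left(-64 + R{\left(\frac{2}{-10} \right)}\right)^{2} = \left(-64 + \frac{8}{7}\right)^{2} = \left(- \frac{440}{7}\right)^{2} = \frac{193600}{49}$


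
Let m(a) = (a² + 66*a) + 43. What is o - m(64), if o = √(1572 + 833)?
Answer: -8363 + √2405 ≈ -8314.0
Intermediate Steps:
o = √2405 ≈ 49.041
m(a) = 43 + a² + 66*a
o - m(64) = √2405 - (43 + 64² + 66*64) = √2405 - (43 + 4096 + 4224) = √2405 - 1*8363 = √2405 - 8363 = -8363 + √2405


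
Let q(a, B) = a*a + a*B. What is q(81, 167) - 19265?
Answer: 823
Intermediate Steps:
q(a, B) = a² + B*a
q(81, 167) - 19265 = 81*(167 + 81) - 19265 = 81*248 - 19265 = 20088 - 19265 = 823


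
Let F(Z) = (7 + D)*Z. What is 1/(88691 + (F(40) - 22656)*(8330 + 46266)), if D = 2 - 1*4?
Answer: -1/1225919085 ≈ -8.1571e-10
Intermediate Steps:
D = -2 (D = 2 - 4 = -2)
F(Z) = 5*Z (F(Z) = (7 - 2)*Z = 5*Z)
1/(88691 + (F(40) - 22656)*(8330 + 46266)) = 1/(88691 + (5*40 - 22656)*(8330 + 46266)) = 1/(88691 + (200 - 22656)*54596) = 1/(88691 - 22456*54596) = 1/(88691 - 1226007776) = 1/(-1225919085) = -1/1225919085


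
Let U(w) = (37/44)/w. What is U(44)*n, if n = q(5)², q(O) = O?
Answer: 925/1936 ≈ 0.47779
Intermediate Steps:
U(w) = 37/(44*w) (U(w) = (37*(1/44))/w = 37/(44*w))
n = 25 (n = 5² = 25)
U(44)*n = ((37/44)/44)*25 = ((37/44)*(1/44))*25 = (37/1936)*25 = 925/1936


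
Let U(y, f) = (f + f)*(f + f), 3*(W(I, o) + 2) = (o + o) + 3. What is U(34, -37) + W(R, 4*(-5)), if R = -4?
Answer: 16385/3 ≈ 5461.7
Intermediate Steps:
W(I, o) = -1 + 2*o/3 (W(I, o) = -2 + ((o + o) + 3)/3 = -2 + (2*o + 3)/3 = -2 + (3 + 2*o)/3 = -2 + (1 + 2*o/3) = -1 + 2*o/3)
U(y, f) = 4*f² (U(y, f) = (2*f)*(2*f) = 4*f²)
U(34, -37) + W(R, 4*(-5)) = 4*(-37)² + (-1 + 2*(4*(-5))/3) = 4*1369 + (-1 + (⅔)*(-20)) = 5476 + (-1 - 40/3) = 5476 - 43/3 = 16385/3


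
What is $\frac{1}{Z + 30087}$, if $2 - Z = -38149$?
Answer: $\frac{1}{68238} \approx 1.4655 \cdot 10^{-5}$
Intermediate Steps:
$Z = 38151$ ($Z = 2 - -38149 = 2 + 38149 = 38151$)
$\frac{1}{Z + 30087} = \frac{1}{38151 + 30087} = \frac{1}{68238}$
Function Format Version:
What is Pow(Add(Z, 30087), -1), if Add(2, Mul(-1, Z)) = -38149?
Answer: Rational(1, 68238) ≈ 1.4655e-5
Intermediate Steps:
Z = 38151 (Z = Add(2, Mul(-1, -38149)) = Add(2, 38149) = 38151)
Pow(Add(Z, 30087), -1) = Pow(Add(38151, 30087), -1) = Pow(68238, -1) = Rational(1, 68238)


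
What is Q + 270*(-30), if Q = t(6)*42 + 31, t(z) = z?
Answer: -7817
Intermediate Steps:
Q = 283 (Q = 6*42 + 31 = 252 + 31 = 283)
Q + 270*(-30) = 283 + 270*(-30) = 283 - 8100 = -7817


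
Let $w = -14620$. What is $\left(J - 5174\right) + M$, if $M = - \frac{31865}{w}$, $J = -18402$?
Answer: $- \frac{68929851}{2924} \approx -23574.0$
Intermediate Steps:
$M = \frac{6373}{2924}$ ($M = - \frac{31865}{-14620} = \left(-31865\right) \left(- \frac{1}{14620}\right) = \frac{6373}{2924} \approx 2.1796$)
$\left(J - 5174\right) + M = \left(-18402 - 5174\right) + \frac{6373}{2924} = -23576 + \frac{6373}{2924} = - \frac{68929851}{2924}$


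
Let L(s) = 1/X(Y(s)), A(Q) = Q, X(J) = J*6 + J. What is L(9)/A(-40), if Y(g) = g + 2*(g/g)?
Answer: -1/3080 ≈ -0.00032468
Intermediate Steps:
Y(g) = 2 + g (Y(g) = g + 2*1 = g + 2 = 2 + g)
X(J) = 7*J (X(J) = 6*J + J = 7*J)
L(s) = 1/(14 + 7*s) (L(s) = 1/(7*(2 + s)) = 1/(14 + 7*s))
L(9)/A(-40) = (1/(7*(2 + 9)))/(-40) = ((⅐)/11)*(-1/40) = ((⅐)*(1/11))*(-1/40) = (1/77)*(-1/40) = -1/3080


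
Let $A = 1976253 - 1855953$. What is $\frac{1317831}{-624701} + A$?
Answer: $\frac{75150212469}{624701} \approx 1.203 \cdot 10^{5}$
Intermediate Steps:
$A = 120300$
$\frac{1317831}{-624701} + A = \frac{1317831}{-624701} + 120300 = 1317831 \left(- \frac{1}{624701}\right) + 120300 = - \frac{1317831}{624701} + 120300 = \frac{75150212469}{624701}$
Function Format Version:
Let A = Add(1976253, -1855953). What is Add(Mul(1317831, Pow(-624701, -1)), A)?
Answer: Rational(75150212469, 624701) ≈ 1.2030e+5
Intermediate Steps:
A = 120300
Add(Mul(1317831, Pow(-624701, -1)), A) = Add(Mul(1317831, Pow(-624701, -1)), 120300) = Add(Mul(1317831, Rational(-1, 624701)), 120300) = Add(Rational(-1317831, 624701), 120300) = Rational(75150212469, 624701)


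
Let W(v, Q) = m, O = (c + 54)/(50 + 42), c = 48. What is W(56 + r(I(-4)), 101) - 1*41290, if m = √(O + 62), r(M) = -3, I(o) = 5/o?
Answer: -41290 + √133538/46 ≈ -41282.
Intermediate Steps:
O = 51/46 (O = (48 + 54)/(50 + 42) = 102/92 = 102*(1/92) = 51/46 ≈ 1.1087)
m = √133538/46 (m = √(51/46 + 62) = √(2903/46) = √133538/46 ≈ 7.9441)
W(v, Q) = √133538/46
W(56 + r(I(-4)), 101) - 1*41290 = √133538/46 - 1*41290 = √133538/46 - 41290 = -41290 + √133538/46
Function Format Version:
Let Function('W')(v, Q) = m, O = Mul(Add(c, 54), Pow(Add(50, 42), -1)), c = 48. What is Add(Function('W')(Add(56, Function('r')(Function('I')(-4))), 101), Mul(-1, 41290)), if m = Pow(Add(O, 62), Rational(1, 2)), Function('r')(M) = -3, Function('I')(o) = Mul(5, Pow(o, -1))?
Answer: Add(-41290, Mul(Rational(1, 46), Pow(133538, Rational(1, 2)))) ≈ -41282.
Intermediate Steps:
O = Rational(51, 46) (O = Mul(Add(48, 54), Pow(Add(50, 42), -1)) = Mul(102, Pow(92, -1)) = Mul(102, Rational(1, 92)) = Rational(51, 46) ≈ 1.1087)
m = Mul(Rational(1, 46), Pow(133538, Rational(1, 2))) (m = Pow(Add(Rational(51, 46), 62), Rational(1, 2)) = Pow(Rational(2903, 46), Rational(1, 2)) = Mul(Rational(1, 46), Pow(133538, Rational(1, 2))) ≈ 7.9441)
Function('W')(v, Q) = Mul(Rational(1, 46), Pow(133538, Rational(1, 2)))
Add(Function('W')(Add(56, Function('r')(Function('I')(-4))), 101), Mul(-1, 41290)) = Add(Mul(Rational(1, 46), Pow(133538, Rational(1, 2))), Mul(-1, 41290)) = Add(Mul(Rational(1, 46), Pow(133538, Rational(1, 2))), -41290) = Add(-41290, Mul(Rational(1, 46), Pow(133538, Rational(1, 2))))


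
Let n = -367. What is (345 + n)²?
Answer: 484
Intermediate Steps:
(345 + n)² = (345 - 367)² = (-22)² = 484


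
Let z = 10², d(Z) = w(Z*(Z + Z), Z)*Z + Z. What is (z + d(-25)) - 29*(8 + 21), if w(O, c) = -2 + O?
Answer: -31966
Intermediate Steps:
d(Z) = Z + Z*(-2 + 2*Z²) (d(Z) = (-2 + Z*(Z + Z))*Z + Z = (-2 + Z*(2*Z))*Z + Z = (-2 + 2*Z²)*Z + Z = Z*(-2 + 2*Z²) + Z = Z + Z*(-2 + 2*Z²))
z = 100
(z + d(-25)) - 29*(8 + 21) = (100 + (-1*(-25) + 2*(-25)³)) - 29*(8 + 21) = (100 + (25 + 2*(-15625))) - 29*29 = (100 + (25 - 31250)) - 841 = (100 - 31225) - 841 = -31125 - 841 = -31966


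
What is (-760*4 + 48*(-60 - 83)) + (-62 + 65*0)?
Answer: -9966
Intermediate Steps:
(-760*4 + 48*(-60 - 83)) + (-62 + 65*0) = (-3040 + 48*(-143)) + (-62 + 0) = (-3040 - 6864) - 62 = -9904 - 62 = -9966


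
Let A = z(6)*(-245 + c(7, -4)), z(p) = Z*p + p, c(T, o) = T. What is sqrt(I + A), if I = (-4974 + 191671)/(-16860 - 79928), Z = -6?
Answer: sqrt(16717214237731)/48394 ≈ 84.487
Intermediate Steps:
I = -186697/96788 (I = 186697/(-96788) = 186697*(-1/96788) = -186697/96788 ≈ -1.9289)
z(p) = -5*p (z(p) = -6*p + p = -5*p)
A = 7140 (A = (-5*6)*(-245 + 7) = -30*(-238) = 7140)
sqrt(I + A) = sqrt(-186697/96788 + 7140) = sqrt(690879623/96788) = sqrt(16717214237731)/48394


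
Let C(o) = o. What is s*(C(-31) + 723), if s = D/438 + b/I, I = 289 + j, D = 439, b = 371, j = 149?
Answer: 93420/73 ≈ 1279.7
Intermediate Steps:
I = 438 (I = 289 + 149 = 438)
s = 135/73 (s = 439/438 + 371/438 = 135/73 ≈ 1.8493)
s*(C(-31) + 723) = 135*(-31 + 723)/73 = (135/73)*692 = 93420/73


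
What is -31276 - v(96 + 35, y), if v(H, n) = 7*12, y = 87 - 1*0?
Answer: -31360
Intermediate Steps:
y = 87 (y = 87 + 0 = 87)
v(H, n) = 84
-31276 - v(96 + 35, y) = -31276 - 1*84 = -31276 - 84 = -31360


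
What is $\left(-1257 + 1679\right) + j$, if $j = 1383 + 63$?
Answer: $1868$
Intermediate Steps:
$j = 1446$
$\left(-1257 + 1679\right) + j = \left(-1257 + 1679\right) + 1446 = 422 + 1446 = 1868$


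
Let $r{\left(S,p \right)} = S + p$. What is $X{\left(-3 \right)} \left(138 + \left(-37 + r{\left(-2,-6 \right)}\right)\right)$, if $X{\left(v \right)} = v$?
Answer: $-279$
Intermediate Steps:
$X{\left(-3 \right)} \left(138 + \left(-37 + r{\left(-2,-6 \right)}\right)\right) = - 3 \left(138 - 45\right) = \left(-3\right) 93 = -279$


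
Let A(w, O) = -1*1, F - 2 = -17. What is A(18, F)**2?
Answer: 1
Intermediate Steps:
F = -15 (F = 2 - 17 = -15)
A(w, O) = -1
A(18, F)**2 = (-1)**2 = 1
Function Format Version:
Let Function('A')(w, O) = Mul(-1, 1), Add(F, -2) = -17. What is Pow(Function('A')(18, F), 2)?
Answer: 1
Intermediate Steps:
F = -15 (F = Add(2, -17) = -15)
Function('A')(w, O) = -1
Pow(Function('A')(18, F), 2) = Pow(-1, 2) = 1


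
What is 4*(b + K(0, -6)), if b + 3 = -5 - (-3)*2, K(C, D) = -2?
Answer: -16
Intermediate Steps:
b = -2 (b = -3 + (-5 - (-3)*2) = -3 + (-5 - 1*(-6)) = -3 + (-5 + 6) = -3 + 1 = -2)
4*(b + K(0, -6)) = 4*(-2 - 2) = 4*(-4) = -16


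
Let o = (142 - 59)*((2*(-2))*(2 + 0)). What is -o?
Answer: 664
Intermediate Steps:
o = -664 (o = 83*(-4*2) = 83*(-8) = -664)
-o = -1*(-664) = 664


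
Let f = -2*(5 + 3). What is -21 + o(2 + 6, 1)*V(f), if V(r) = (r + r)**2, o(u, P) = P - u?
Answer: -7189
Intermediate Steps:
f = -16 (f = -2*8 = -16)
V(r) = 4*r**2 (V(r) = (2*r)**2 = 4*r**2)
-21 + o(2 + 6, 1)*V(f) = -21 + (1 - (2 + 6))*(4*(-16)**2) = -21 + (1 - 1*8)*(4*256) = -21 + (1 - 8)*1024 = -21 - 7*1024 = -21 - 7168 = -7189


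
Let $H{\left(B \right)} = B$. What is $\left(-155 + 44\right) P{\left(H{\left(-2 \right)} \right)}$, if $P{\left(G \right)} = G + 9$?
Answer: $-777$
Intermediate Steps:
$P{\left(G \right)} = 9 + G$
$\left(-155 + 44\right) P{\left(H{\left(-2 \right)} \right)} = \left(-155 + 44\right) \left(9 - 2\right) = \left(-111\right) 7 = -777$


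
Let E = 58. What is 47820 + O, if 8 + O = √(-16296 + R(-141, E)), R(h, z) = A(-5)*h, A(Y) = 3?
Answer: 47812 + I*√16719 ≈ 47812.0 + 129.3*I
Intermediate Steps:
R(h, z) = 3*h
O = -8 + I*√16719 (O = -8 + √(-16296 + 3*(-141)) = -8 + √(-16296 - 423) = -8 + √(-16719) = -8 + I*√16719 ≈ -8.0 + 129.3*I)
47820 + O = 47820 + (-8 + I*√16719) = 47812 + I*√16719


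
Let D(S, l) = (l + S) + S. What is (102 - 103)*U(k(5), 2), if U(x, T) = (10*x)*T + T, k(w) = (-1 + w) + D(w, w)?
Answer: -382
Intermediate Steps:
D(S, l) = l + 2*S (D(S, l) = (S + l) + S = l + 2*S)
k(w) = -1 + 4*w (k(w) = (-1 + w) + (w + 2*w) = (-1 + w) + 3*w = -1 + 4*w)
U(x, T) = T + 10*T*x (U(x, T) = 10*T*x + T = T + 10*T*x)
(102 - 103)*U(k(5), 2) = (102 - 103)*(2*(1 + 10*(-1 + 4*5))) = -2*(1 + 10*(-1 + 20)) = -2*(1 + 10*19) = -2*(1 + 190) = -2*191 = -1*382 = -382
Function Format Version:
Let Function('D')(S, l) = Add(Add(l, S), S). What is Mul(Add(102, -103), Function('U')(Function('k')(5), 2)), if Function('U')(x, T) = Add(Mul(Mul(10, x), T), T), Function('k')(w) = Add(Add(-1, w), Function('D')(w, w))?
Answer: -382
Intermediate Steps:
Function('D')(S, l) = Add(l, Mul(2, S)) (Function('D')(S, l) = Add(Add(S, l), S) = Add(l, Mul(2, S)))
Function('k')(w) = Add(-1, Mul(4, w)) (Function('k')(w) = Add(Add(-1, w), Add(w, Mul(2, w))) = Add(Add(-1, w), Mul(3, w)) = Add(-1, Mul(4, w)))
Function('U')(x, T) = Add(T, Mul(10, T, x)) (Function('U')(x, T) = Add(Mul(10, T, x), T) = Add(T, Mul(10, T, x)))
Mul(Add(102, -103), Function('U')(Function('k')(5), 2)) = Mul(Add(102, -103), Mul(2, Add(1, Mul(10, Add(-1, Mul(4, 5)))))) = Mul(-1, Mul(2, Add(1, Mul(10, Add(-1, 20))))) = Mul(-1, Mul(2, Add(1, Mul(10, 19)))) = Mul(-1, Mul(2, Add(1, 190))) = Mul(-1, Mul(2, 191)) = Mul(-1, 382) = -382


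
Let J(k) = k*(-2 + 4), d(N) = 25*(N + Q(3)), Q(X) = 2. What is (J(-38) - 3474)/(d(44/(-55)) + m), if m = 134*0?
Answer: -355/3 ≈ -118.33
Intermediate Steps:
d(N) = 50 + 25*N (d(N) = 25*(N + 2) = 25*(2 + N) = 50 + 25*N)
J(k) = 2*k (J(k) = k*2 = 2*k)
m = 0
(J(-38) - 3474)/(d(44/(-55)) + m) = (2*(-38) - 3474)/((50 + 25*(44/(-55))) + 0) = (-76 - 3474)/((50 + 25*(44*(-1/55))) + 0) = -3550/((50 + 25*(-⅘)) + 0) = -3550/((50 - 20) + 0) = -3550/(30 + 0) = -3550/30 = -3550*1/30 = -355/3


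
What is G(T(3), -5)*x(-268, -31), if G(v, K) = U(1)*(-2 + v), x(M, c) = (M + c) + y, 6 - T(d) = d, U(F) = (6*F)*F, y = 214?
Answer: -510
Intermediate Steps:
U(F) = 6*F**2
T(d) = 6 - d
x(M, c) = 214 + M + c (x(M, c) = (M + c) + 214 = 214 + M + c)
G(v, K) = -12 + 6*v (G(v, K) = (6*1**2)*(-2 + v) = (6*1)*(-2 + v) = 6*(-2 + v) = -12 + 6*v)
G(T(3), -5)*x(-268, -31) = (-12 + 6*(6 - 1*3))*(214 - 268 - 31) = (-12 + 6*(6 - 3))*(-85) = (-12 + 6*3)*(-85) = (-12 + 18)*(-85) = 6*(-85) = -510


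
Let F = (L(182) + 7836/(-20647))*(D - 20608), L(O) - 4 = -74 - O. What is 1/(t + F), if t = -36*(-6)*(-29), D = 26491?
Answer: -20647/30784939848 ≈ -6.7069e-7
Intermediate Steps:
L(O) = -70 - O (L(O) = 4 + (-74 - O) = -70 - O)
F = -30655607040/20647 (F = ((-70 - 1*182) + 7836/(-20647))*(26491 - 20608) = ((-70 - 182) + 7836*(-1/20647))*5883 = (-252 - 7836/20647)*5883 = -5210880/20647*5883 = -30655607040/20647 ≈ -1.4847e+6)
t = -6264 (t = 216*(-29) = -6264)
1/(t + F) = 1/(-6264 - 30655607040/20647) = 1/(-30784939848/20647) = -20647/30784939848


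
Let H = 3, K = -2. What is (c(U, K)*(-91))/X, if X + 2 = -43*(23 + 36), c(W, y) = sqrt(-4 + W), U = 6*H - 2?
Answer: 182*sqrt(3)/2539 ≈ 0.12416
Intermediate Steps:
U = 16 (U = 6*3 - 2 = 18 - 2 = 16)
X = -2539 (X = -2 - 43*(23 + 36) = -2 - 43*59 = -2 - 2537 = -2539)
(c(U, K)*(-91))/X = (sqrt(-4 + 16)*(-91))/(-2539) = (sqrt(12)*(-91))*(-1/2539) = ((2*sqrt(3))*(-91))*(-1/2539) = -182*sqrt(3)*(-1/2539) = 182*sqrt(3)/2539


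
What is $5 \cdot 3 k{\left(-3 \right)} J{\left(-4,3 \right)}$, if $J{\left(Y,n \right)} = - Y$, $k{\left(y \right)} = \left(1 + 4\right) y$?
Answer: $-900$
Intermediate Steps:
$k{\left(y \right)} = 5 y$
$5 \cdot 3 k{\left(-3 \right)} J{\left(-4,3 \right)} = 5 \cdot 3 \cdot 5 \left(-3\right) \left(\left(-1\right) \left(-4\right)\right) = 15 \left(-15\right) 4 = \left(-225\right) 4 = -900$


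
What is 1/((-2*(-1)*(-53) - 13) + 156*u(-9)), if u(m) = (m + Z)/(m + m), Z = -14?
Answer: 3/241 ≈ 0.012448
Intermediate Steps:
u(m) = (-14 + m)/(2*m) (u(m) = (m - 14)/(m + m) = (-14 + m)/((2*m)) = (-14 + m)*(1/(2*m)) = (-14 + m)/(2*m))
1/((-2*(-1)*(-53) - 13) + 156*u(-9)) = 1/((-2*(-1)*(-53) - 13) + 156*((½)*(-14 - 9)/(-9))) = 1/((2*(-53) - 13) + 156*((½)*(-⅑)*(-23))) = 1/((-106 - 13) + 156*(23/18)) = 1/(-119 + 598/3) = 1/(241/3) = 3/241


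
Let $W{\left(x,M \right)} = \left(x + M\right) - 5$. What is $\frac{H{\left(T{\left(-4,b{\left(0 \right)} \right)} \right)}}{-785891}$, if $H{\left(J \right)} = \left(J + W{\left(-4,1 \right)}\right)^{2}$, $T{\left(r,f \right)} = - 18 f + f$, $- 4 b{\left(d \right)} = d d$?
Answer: $- \frac{64}{785891} \approx -8.1436 \cdot 10^{-5}$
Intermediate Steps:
$W{\left(x,M \right)} = -5 + M + x$ ($W{\left(x,M \right)} = \left(M + x\right) - 5 = -5 + M + x$)
$b{\left(d \right)} = - \frac{d^{2}}{4}$ ($b{\left(d \right)} = - \frac{d d}{4} = - \frac{d^{2}}{4}$)
$T{\left(r,f \right)} = - 17 f$
$H{\left(J \right)} = \left(-8 + J\right)^{2}$ ($H{\left(J \right)} = \left(J - 8\right)^{2} = \left(-8 + J\right)^{2}$)
$\frac{H{\left(T{\left(-4,b{\left(0 \right)} \right)} \right)}}{-785891} = \frac{\left(-8 - 17 \left(- \frac{0^{2}}{4}\right)\right)^{2}}{-785891} = \left(-8 - 17 \left(\left(- \frac{1}{4}\right) 0\right)\right)^{2} \left(- \frac{1}{785891}\right) = \left(-8 - 0\right)^{2} \left(- \frac{1}{785891}\right) = \left(-8 + 0\right)^{2} \left(- \frac{1}{785891}\right) = \left(-8\right)^{2} \left(- \frac{1}{785891}\right) = 64 \left(- \frac{1}{785891}\right) = - \frac{64}{785891}$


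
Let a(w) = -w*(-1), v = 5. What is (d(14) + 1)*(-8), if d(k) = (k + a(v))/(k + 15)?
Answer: -384/29 ≈ -13.241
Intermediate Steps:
a(w) = w
d(k) = (5 + k)/(15 + k) (d(k) = (k + 5)/(k + 15) = (5 + k)/(15 + k))
(d(14) + 1)*(-8) = ((5 + 14)/(15 + 14) + 1)*(-8) = (19/29 + 1)*(-8) = (48/29)*(-8) = -384/29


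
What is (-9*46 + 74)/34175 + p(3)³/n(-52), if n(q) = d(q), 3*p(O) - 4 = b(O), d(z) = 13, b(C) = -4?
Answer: -68/6835 ≈ -0.0099488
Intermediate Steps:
p(O) = 0 (p(O) = 4/3 + (⅓)*(-4) = 4/3 - 4/3 = 0)
n(q) = 13
(-9*46 + 74)/34175 + p(3)³/n(-52) = (-9*46 + 74)/34175 + 0³/13 = (-414 + 74)*(1/34175) + 0*(1/13) = -340*1/34175 + 0 = -68/6835 + 0 = -68/6835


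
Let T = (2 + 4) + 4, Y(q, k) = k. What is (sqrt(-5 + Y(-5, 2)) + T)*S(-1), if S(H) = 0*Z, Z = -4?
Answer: 0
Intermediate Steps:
S(H) = 0 (S(H) = 0*(-4) = 0)
T = 10 (T = 6 + 4 = 10)
(sqrt(-5 + Y(-5, 2)) + T)*S(-1) = (sqrt(-5 + 2) + 10)*0 = (sqrt(-3) + 10)*0 = (I*sqrt(3) + 10)*0 = (10 + I*sqrt(3))*0 = 0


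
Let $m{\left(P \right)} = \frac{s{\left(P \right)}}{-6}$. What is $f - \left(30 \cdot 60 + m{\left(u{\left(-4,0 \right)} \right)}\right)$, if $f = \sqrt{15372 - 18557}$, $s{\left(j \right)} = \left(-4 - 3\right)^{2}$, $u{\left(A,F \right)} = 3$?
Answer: $- \frac{10751}{6} + 7 i \sqrt{65} \approx -1791.8 + 56.436 i$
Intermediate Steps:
$s{\left(j \right)} = 49$ ($s{\left(j \right)} = \left(-7\right)^{2} = 49$)
$m{\left(P \right)} = - \frac{49}{6}$ ($m{\left(P \right)} = \frac{49}{-6} = 49 \left(- \frac{1}{6}\right) = - \frac{49}{6}$)
$f = 7 i \sqrt{65}$ ($f = \sqrt{-3185} = 7 i \sqrt{65} \approx 56.436 i$)
$f - \left(30 \cdot 60 + m{\left(u{\left(-4,0 \right)} \right)}\right) = 7 i \sqrt{65} - \left(30 \cdot 60 - \frac{49}{6}\right) = 7 i \sqrt{65} - \left(1800 - \frac{49}{6}\right) = 7 i \sqrt{65} - \frac{10751}{6} = - \frac{10751}{6} + 7 i \sqrt{65}$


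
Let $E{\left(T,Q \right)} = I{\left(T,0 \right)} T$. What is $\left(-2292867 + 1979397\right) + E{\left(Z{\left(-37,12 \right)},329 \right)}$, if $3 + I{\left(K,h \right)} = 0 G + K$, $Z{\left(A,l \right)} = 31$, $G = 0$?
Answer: $-312602$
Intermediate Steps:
$I{\left(K,h \right)} = -3 + K$ ($I{\left(K,h \right)} = -3 + \left(0 \cdot 0 + K\right) = -3 + \left(0 + K\right) = -3 + K$)
$E{\left(T,Q \right)} = T \left(-3 + T\right)$ ($E{\left(T,Q \right)} = \left(-3 + T\right) T = T \left(-3 + T\right)$)
$\left(-2292867 + 1979397\right) + E{\left(Z{\left(-37,12 \right)},329 \right)} = \left(-2292867 + 1979397\right) + 31 \left(-3 + 31\right) = -313470 + 31 \cdot 28 = -313470 + 868 = -312602$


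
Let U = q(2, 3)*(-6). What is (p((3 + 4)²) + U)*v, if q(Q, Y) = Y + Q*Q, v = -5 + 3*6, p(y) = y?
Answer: 91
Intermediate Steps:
v = 13 (v = -5 + 18 = 13)
q(Q, Y) = Y + Q²
U = -42 (U = (3 + 2²)*(-6) = (3 + 4)*(-6) = 7*(-6) = -42)
(p((3 + 4)²) + U)*v = ((3 + 4)² - 42)*13 = (7² - 42)*13 = (49 - 42)*13 = 7*13 = 91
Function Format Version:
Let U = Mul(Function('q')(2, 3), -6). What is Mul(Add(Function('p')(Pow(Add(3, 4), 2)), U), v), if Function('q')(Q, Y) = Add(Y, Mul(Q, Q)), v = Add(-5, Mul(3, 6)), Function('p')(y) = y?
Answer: 91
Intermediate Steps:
v = 13 (v = Add(-5, 18) = 13)
Function('q')(Q, Y) = Add(Y, Pow(Q, 2))
U = -42 (U = Mul(Add(3, Pow(2, 2)), -6) = Mul(Add(3, 4), -6) = Mul(7, -6) = -42)
Mul(Add(Function('p')(Pow(Add(3, 4), 2)), U), v) = Mul(Add(Pow(Add(3, 4), 2), -42), 13) = Mul(Add(Pow(7, 2), -42), 13) = Mul(Add(49, -42), 13) = Mul(7, 13) = 91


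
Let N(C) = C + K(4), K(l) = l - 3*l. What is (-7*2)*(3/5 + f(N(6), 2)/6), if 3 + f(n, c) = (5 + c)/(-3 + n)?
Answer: 28/15 ≈ 1.8667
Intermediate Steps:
K(l) = -2*l
N(C) = -8 + C (N(C) = C - 2*4 = C - 8 = -8 + C)
f(n, c) = -3 + (5 + c)/(-3 + n)
(-7*2)*(3/5 + f(N(6), 2)/6) = (-7*2)*(3/5 + ((14 + 2 - 3*(-8 + 6))/(-3 + (-8 + 6)))/6) = -14*(3*(1/5) + ((14 + 2 - 3*(-2))/(-3 - 2))*(1/6)) = -14*(3/5 + ((14 + 2 + 6)/(-5))*(1/6)) = -14*(3/5 - 1/5*22*(1/6)) = -14*(3/5 - 22/5*1/6) = -14*(3/5 - 11/15) = -14*(-2/15) = 28/15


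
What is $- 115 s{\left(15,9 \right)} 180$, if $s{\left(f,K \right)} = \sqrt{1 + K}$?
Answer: $- 20700 \sqrt{10} \approx -65459.0$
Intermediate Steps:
$- 115 s{\left(15,9 \right)} 180 = - 115 \sqrt{1 + 9} \cdot 180 = - 115 \sqrt{10} \cdot 180 = - 20700 \sqrt{10}$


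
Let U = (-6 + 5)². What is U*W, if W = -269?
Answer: -269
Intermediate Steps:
U = 1 (U = (-1)² = 1)
U*W = 1*(-269) = -269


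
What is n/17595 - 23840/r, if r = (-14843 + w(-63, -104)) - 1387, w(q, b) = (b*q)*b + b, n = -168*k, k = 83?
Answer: -1551641608/2046128415 ≈ -0.75833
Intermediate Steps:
n = -13944 (n = -168*83 = -13944)
w(q, b) = b + q*b² (w(q, b) = q*b² + b = b + q*b²)
r = -697742 (r = (-14843 - 104*(1 - 104*(-63))) - 1387 = (-14843 - 104*(1 + 6552)) - 1387 = (-14843 - 104*6553) - 1387 = (-14843 - 681512) - 1387 = -696355 - 1387 = -697742)
n/17595 - 23840/r = -13944/17595 - 23840/(-697742) = -13944*1/17595 - 23840*(-1/697742) = -4648/5865 + 11920/348871 = -1551641608/2046128415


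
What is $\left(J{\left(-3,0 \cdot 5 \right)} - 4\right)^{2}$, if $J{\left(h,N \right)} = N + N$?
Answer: $16$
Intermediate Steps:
$J{\left(h,N \right)} = 2 N$
$\left(J{\left(-3,0 \cdot 5 \right)} - 4\right)^{2} = \left(2 \cdot 0 \cdot 5 - 4\right)^{2} = \left(2 \cdot 0 - 4\right)^{2} = \left(0 - 4\right)^{2} = \left(-4\right)^{2} = 16$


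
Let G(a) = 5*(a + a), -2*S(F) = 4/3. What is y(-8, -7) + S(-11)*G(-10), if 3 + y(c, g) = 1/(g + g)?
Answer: 2671/42 ≈ 63.595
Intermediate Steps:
S(F) = -2/3 (S(F) = -4/(2*3) = -4/6 = -1/2*4/3 = -2/3)
G(a) = 10*a (G(a) = 5*(2*a) = 10*a)
y(c, g) = -3 + 1/(2*g) (y(c, g) = -3 + 1/(g + g) = -3 + 1/(2*g))
y(-8, -7) + S(-11)*G(-10) = (-3 + (1/2)/(-7)) - 20*(-10)/3 = (-3 + (1/2)*(-1/7)) - 2/3*(-100) = (-3 - 1/14) + 200/3 = -43/14 + 200/3 = 2671/42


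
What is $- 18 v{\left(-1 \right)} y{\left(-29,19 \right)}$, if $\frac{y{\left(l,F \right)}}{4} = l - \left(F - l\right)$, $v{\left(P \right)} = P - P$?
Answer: $0$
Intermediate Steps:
$v{\left(P \right)} = 0$
$y{\left(l,F \right)} = - 4 F + 8 l$ ($y{\left(l,F \right)} = 4 \left(l - \left(F - l\right)\right) = 4 \left(- F + 2 l\right) = - 4 F + 8 l$)
$- 18 v{\left(-1 \right)} y{\left(-29,19 \right)} = \left(-18\right) 0 \left(\left(-4\right) 19 + 8 \left(-29\right)\right) = 0 \left(-76 - 232\right) = 0 \left(-308\right) = 0$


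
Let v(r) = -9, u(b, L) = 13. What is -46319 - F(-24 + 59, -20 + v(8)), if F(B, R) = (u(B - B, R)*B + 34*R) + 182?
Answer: -45970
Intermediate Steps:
F(B, R) = 182 + 13*B + 34*R (F(B, R) = (13*B + 34*R) + 182 = 182 + 13*B + 34*R)
-46319 - F(-24 + 59, -20 + v(8)) = -46319 - (182 + 13*(-24 + 59) + 34*(-20 - 9)) = -46319 - (182 + 13*35 + 34*(-29)) = -46319 - (182 + 455 - 986) = -46319 - 1*(-349) = -46319 + 349 = -45970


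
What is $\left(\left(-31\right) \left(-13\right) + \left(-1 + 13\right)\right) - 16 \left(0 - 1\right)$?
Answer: $431$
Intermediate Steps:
$\left(\left(-31\right) \left(-13\right) + \left(-1 + 13\right)\right) - 16 \left(0 - 1\right) = \left(403 + 12\right) - -16 = 415 + 16 = 431$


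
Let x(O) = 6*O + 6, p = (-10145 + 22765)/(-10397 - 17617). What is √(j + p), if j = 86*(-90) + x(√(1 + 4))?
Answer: √(-1517468627136 + 1177176294*√5)/14007 ≈ 87.869*I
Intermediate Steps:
p = -6310/14007 (p = 12620/(-28014) = 12620*(-1/28014) = -6310/14007 ≈ -0.45049)
x(O) = 6 + 6*O
j = -7734 + 6*√5 (j = 86*(-90) + (6 + 6*√(1 + 4)) = -7740 + (6 + 6*√5) = -7734 + 6*√5 ≈ -7720.6)
√(j + p) = √((-7734 + 6*√5) - 6310/14007) = √(-108336448/14007 + 6*√5)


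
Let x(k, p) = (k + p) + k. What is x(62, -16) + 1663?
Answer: 1771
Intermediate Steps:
x(k, p) = p + 2*k
x(62, -16) + 1663 = (-16 + 2*62) + 1663 = (-16 + 124) + 1663 = 108 + 1663 = 1771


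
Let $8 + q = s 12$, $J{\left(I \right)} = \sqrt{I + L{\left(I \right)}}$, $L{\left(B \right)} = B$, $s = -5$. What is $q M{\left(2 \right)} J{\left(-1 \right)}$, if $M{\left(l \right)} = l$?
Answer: $- 136 i \sqrt{2} \approx - 192.33 i$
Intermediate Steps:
$J{\left(I \right)} = \sqrt{2} \sqrt{I}$ ($J{\left(I \right)} = \sqrt{I + I} = \sqrt{2 I} = \sqrt{2} \sqrt{I}$)
$q = -68$ ($q = -8 - 60 = -68$)
$q M{\left(2 \right)} J{\left(-1 \right)} = \left(-68\right) 2 \sqrt{2} \sqrt{-1} = - 136 \sqrt{2} i = - 136 i \sqrt{2}$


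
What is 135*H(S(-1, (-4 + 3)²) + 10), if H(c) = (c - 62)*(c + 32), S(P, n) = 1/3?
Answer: -295275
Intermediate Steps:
S(P, n) = ⅓
H(c) = (-62 + c)*(32 + c)
135*H(S(-1, (-4 + 3)²) + 10) = 135*(-1984 + (⅓ + 10)² - 30*(⅓ + 10)) = 135*(-1984 + (31/3)² - 30*31/3) = 135*(-1984 + 961/9 - 310) = 135*(-19685/9) = -295275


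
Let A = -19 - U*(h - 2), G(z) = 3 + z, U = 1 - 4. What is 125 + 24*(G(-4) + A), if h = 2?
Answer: -355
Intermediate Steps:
U = -3
A = -19 (A = -19 - (-3)*(2 - 2) = -19 - (-3)*0 = -19 - 1*0 = -19 + 0 = -19)
125 + 24*(G(-4) + A) = 125 + 24*((3 - 4) - 19) = 125 + 24*(-1 - 19) = 125 + 24*(-20) = 125 - 480 = -355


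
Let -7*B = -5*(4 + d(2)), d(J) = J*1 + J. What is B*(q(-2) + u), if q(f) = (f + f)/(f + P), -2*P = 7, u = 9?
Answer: 4280/77 ≈ 55.584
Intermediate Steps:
d(J) = 2*J (d(J) = J + J = 2*J)
P = -7/2 (P = -½*7 = -7/2 ≈ -3.5000)
q(f) = 2*f/(-7/2 + f) (q(f) = (f + f)/(f - 7/2) = (2*f)/(-7/2 + f) = 2*f/(-7/2 + f))
B = 40/7 (B = -(-5)*(4 + 2*2)/7 = -(-5)*(4 + 4)/7 = -(-5)*8/7 = -⅐*(-40) = 40/7 ≈ 5.7143)
B*(q(-2) + u) = 40*(4*(-2)/(-7 + 2*(-2)) + 9)/7 = 40*(4*(-2)/(-7 - 4) + 9)/7 = 40*(4*(-2)/(-11) + 9)/7 = 40*(4*(-2)*(-1/11) + 9)/7 = 40*(8/11 + 9)/7 = (40/7)*(107/11) = 4280/77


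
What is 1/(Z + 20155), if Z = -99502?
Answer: -1/79347 ≈ -1.2603e-5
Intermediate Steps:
1/(Z + 20155) = 1/(-99502 + 20155) = 1/(-79347) = -1/79347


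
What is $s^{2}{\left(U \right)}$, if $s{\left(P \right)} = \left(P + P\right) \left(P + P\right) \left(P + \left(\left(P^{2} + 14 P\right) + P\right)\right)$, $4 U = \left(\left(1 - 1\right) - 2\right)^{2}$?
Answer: $4624$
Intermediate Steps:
$U = 1$ ($U = \frac{\left(\left(1 - 1\right) - 2\right)^{2}}{4} = \frac{\left(0 - 2\right)^{2}}{4} = \frac{\left(-2\right)^{2}}{4} = \frac{1}{4} \cdot 4 = 1$)
$s{\left(P \right)} = 4 P^{2} \left(P^{2} + 16 P\right)$ ($s{\left(P \right)} = 2 P 2 P \left(P + \left(P^{2} + 15 P\right)\right) = 4 P^{2} \left(P^{2} + 16 P\right)$)
$s^{2}{\left(U \right)} = \left(4 \cdot 1^{3} \left(16 + 1\right)\right)^{2} = \left(4 \cdot 1 \cdot 17\right)^{2} = 68^{2} = 4624$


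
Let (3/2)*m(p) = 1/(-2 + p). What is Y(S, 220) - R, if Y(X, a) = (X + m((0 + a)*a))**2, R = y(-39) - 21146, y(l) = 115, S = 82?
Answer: 146277865877704/5270324409 ≈ 27755.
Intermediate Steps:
R = -21031 (R = 115 - 21146 = -21031)
m(p) = 2/(3*(-2 + p))
Y(X, a) = (X + 2/(3*(-2 + a**2)))**2 (Y(X, a) = (X + 2/(3*(-2 + (0 + a)*a)))**2 = (X + 2/(3*(-2 + a*a)))**2 = (X + 2/(3*(-2 + a**2)))**2)
Y(S, 220) - R = (82 + 2/(3*(-2 + 220**2)))**2 - 1*(-21031) = (82 + 2/(3*(-2 + 48400)))**2 + 21031 = (82 + (2/3)/48398)**2 + 21031 = (82 + (2/3)*(1/48398))**2 + 21031 = (82 + 1/72597)**2 + 21031 = (5952955/72597)**2 + 21031 = 35437673232025/5270324409 + 21031 = 146277865877704/5270324409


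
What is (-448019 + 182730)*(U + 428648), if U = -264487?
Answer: -43550107529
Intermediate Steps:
(-448019 + 182730)*(U + 428648) = (-448019 + 182730)*(-264487 + 428648) = -265289*164161 = -43550107529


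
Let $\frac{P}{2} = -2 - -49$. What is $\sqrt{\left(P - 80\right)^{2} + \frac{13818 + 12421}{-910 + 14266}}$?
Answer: $\frac{\sqrt{980929565}}{2226} \approx 14.07$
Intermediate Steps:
$P = 94$ ($P = 2 \left(-2 - -49\right) = 2 \left(-2 + 49\right) = 2 \cdot 47 = 94$)
$\sqrt{\left(P - 80\right)^{2} + \frac{13818 + 12421}{-910 + 14266}} = \sqrt{\left(94 - 80\right)^{2} + \frac{13818 + 12421}{-910 + 14266}} = \sqrt{14^{2} + \frac{26239}{13356}} = \sqrt{196 + 26239 \cdot \frac{1}{13356}} = \sqrt{196 + \frac{26239}{13356}} = \sqrt{\frac{2644015}{13356}} = \frac{\sqrt{980929565}}{2226}$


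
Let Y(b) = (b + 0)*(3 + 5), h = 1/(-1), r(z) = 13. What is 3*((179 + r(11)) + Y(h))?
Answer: 552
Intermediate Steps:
h = -1
Y(b) = 8*b (Y(b) = b*8 = 8*b)
3*((179 + r(11)) + Y(h)) = 3*((179 + 13) + 8*(-1)) = 3*(192 - 8) = 3*184 = 552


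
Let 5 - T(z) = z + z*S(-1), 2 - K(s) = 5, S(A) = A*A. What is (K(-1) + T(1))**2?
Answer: 0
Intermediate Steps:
S(A) = A**2
K(s) = -3 (K(s) = 2 - 1*5 = 2 - 5 = -3)
T(z) = 5 - 2*z (T(z) = 5 - (z + z*(-1)**2) = 5 - (z + z*1) = 5 - (z + z) = 5 - 2*z)
(K(-1) + T(1))**2 = (-3 + (5 - 2*1))**2 = (-3 + (5 - 2))**2 = (-3 + 3)**2 = 0**2 = 0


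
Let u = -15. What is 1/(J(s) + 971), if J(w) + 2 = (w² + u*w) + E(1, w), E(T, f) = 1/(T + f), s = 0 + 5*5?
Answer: 26/31695 ≈ 0.00082032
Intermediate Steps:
s = 25 (s = 0 + 25 = 25)
J(w) = -2 + w² + 1/(1 + w) - 15*w (J(w) = -2 + ((w² - 15*w) + 1/(1 + w)) = -2 + (w² + 1/(1 + w) - 15*w) = -2 + w² + 1/(1 + w) - 15*w)
1/(J(s) + 971) = 1/((1 + (1 + 25)*(-2 + 25² - 15*25))/(1 + 25) + 971) = 1/((1 + 26*(-2 + 625 - 375))/26 + 971) = 1/((1 + 26*248)/26 + 971) = 1/((1 + 6448)/26 + 971) = 1/((1/26)*6449 + 971) = 1/(6449/26 + 971) = 1/(31695/26) = 26/31695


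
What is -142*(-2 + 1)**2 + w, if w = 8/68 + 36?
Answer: -1800/17 ≈ -105.88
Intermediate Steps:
w = 614/17 (w = 8*(1/68) + 36 = 2/17 + 36 = 614/17 ≈ 36.118)
-142*(-2 + 1)**2 + w = -142*(-2 + 1)**2 + 614/17 = -142*(-1)**2 + 614/17 = -142*1 + 614/17 = -142 + 614/17 = -1800/17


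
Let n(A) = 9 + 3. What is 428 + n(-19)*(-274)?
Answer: -2860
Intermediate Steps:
n(A) = 12
428 + n(-19)*(-274) = 428 + 12*(-274) = 428 - 3288 = -2860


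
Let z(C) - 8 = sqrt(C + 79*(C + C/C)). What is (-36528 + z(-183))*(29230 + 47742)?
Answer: -2811017440 + 76972*I*sqrt(14561) ≈ -2.811e+9 + 9.2881e+6*I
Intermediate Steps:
z(C) = 8 + sqrt(79 + 80*C) (z(C) = 8 + sqrt(C + 79*(C + C/C)) = 8 + sqrt(C + 79*(C + 1)) = 8 + sqrt(C + 79*(1 + C)) = 8 + sqrt(C + (79 + 79*C)) = 8 + sqrt(79 + 80*C))
(-36528 + z(-183))*(29230 + 47742) = (-36528 + (8 + sqrt(79 + 80*(-183))))*(29230 + 47742) = (-36528 + (8 + sqrt(79 - 14640)))*76972 = (-36528 + (8 + sqrt(-14561)))*76972 = (-36528 + (8 + I*sqrt(14561)))*76972 = (-36520 + I*sqrt(14561))*76972 = -2811017440 + 76972*I*sqrt(14561)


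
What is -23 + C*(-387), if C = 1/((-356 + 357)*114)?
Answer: -1003/38 ≈ -26.395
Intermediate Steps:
C = 1/114 (C = (1/114)/1 = 1*(1/114) = 1/114 ≈ 0.0087719)
-23 + C*(-387) = -23 + (1/114)*(-387) = -23 - 129/38 = -1003/38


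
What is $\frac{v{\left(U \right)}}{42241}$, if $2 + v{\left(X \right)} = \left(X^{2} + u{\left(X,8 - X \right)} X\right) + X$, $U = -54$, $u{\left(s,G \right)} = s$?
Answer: $\frac{5776}{42241} \approx 0.13674$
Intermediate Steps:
$v{\left(X \right)} = -2 + X + 2 X^{2}$ ($v{\left(X \right)} = -2 + \left(\left(X^{2} + X X\right) + X\right) = -2 + \left(\left(X^{2} + X^{2}\right) + X\right) = -2 + \left(2 X^{2} + X\right) = -2 + \left(X + 2 X^{2}\right) = -2 + X + 2 X^{2}$)
$\frac{v{\left(U \right)}}{42241} = \frac{-2 - 54 + 2 \left(-54\right)^{2}}{42241} = \left(-2 - 54 + 2 \cdot 2916\right) \frac{1}{42241} = \left(-2 - 54 + 5832\right) \frac{1}{42241} = 5776 \cdot \frac{1}{42241} = \frac{5776}{42241}$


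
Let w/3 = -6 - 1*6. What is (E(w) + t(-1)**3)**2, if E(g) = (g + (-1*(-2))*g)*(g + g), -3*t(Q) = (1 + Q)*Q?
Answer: 60466176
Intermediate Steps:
t(Q) = -Q*(1 + Q)/3 (t(Q) = -(1 + Q)*Q/3 = -Q*(1 + Q)/3)
w = -36 (w = 3*(-6 - 1*6) = 3*(-6 - 6) = 3*(-12) = -36)
E(g) = 6*g**2 (E(g) = (g + 2*g)*(2*g) = (3*g)*(2*g) = 6*g**2)
(E(w) + t(-1)**3)**2 = (6*(-36)**2 + (-1/3*(-1)*(1 - 1))**3)**2 = (6*1296 + (-1/3*(-1)*0)**3)**2 = (7776 + 0**3)**2 = (7776 + 0)**2 = 7776**2 = 60466176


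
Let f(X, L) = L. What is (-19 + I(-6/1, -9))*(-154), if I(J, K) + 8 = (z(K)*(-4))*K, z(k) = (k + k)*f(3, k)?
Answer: -893970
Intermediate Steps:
z(k) = 2*k² (z(k) = (k + k)*k = (2*k)*k = 2*k²)
I(J, K) = -8 - 8*K³ (I(J, K) = -8 + ((2*K²)*(-4))*K = -8 + (-8*K²)*K = -8 - 8*K³)
(-19 + I(-6/1, -9))*(-154) = (-19 + (-8 - 8*(-9)³))*(-154) = (-19 + (-8 - 8*(-729)))*(-154) = (-19 + (-8 + 5832))*(-154) = (-19 + 5824)*(-154) = 5805*(-154) = -893970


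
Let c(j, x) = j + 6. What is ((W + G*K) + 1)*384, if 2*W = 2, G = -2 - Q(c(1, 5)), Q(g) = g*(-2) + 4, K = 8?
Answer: 25344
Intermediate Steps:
c(j, x) = 6 + j
Q(g) = 4 - 2*g (Q(g) = -2*g + 4 = 4 - 2*g)
G = 8 (G = -2 - (4 - 2*(6 + 1)) = -2 - (4 - 2*7) = -2 - (4 - 14) = -2 - 1*(-10) = -2 + 10 = 8)
W = 1 (W = (½)*2 = 1)
((W + G*K) + 1)*384 = ((1 + 8*8) + 1)*384 = ((1 + 64) + 1)*384 = (65 + 1)*384 = 66*384 = 25344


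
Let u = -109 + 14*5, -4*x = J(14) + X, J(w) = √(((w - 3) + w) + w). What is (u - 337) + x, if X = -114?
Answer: -695/2 - √39/4 ≈ -349.06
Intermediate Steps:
J(w) = √(-3 + 3*w) (J(w) = √(((-3 + w) + w) + w) = √((-3 + 2*w) + w) = √(-3 + 3*w))
x = 57/2 - √39/4 (x = -(√(-3 + 3*14) - 114)/4 = -(√(-3 + 42) - 114)/4 = -(√39 - 114)/4 = -(-114 + √39)/4 = 57/2 - √39/4 ≈ 26.939)
u = -39 (u = -109 + 70 = -39)
(u - 337) + x = (-39 - 337) + (57/2 - √39/4) = -376 + (57/2 - √39/4) = -695/2 - √39/4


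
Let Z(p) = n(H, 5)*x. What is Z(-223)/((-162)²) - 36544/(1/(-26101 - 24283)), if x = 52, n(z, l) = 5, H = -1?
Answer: 12080329030721/6561 ≈ 1.8412e+9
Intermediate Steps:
Z(p) = 260 (Z(p) = 5*52 = 260)
Z(-223)/((-162)²) - 36544/(1/(-26101 - 24283)) = 260/((-162)²) - 36544/(1/(-26101 - 24283)) = 260/26244 - 36544/(1/(-50384)) = 260*(1/26244) - 36544/(-1/50384) = 65/6561 - 36544*(-50384) = 65/6561 + 1841232896 = 12080329030721/6561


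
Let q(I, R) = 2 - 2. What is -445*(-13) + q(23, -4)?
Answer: 5785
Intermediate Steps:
q(I, R) = 0
-445*(-13) + q(23, -4) = -445*(-13) + 0 = 5785 + 0 = 5785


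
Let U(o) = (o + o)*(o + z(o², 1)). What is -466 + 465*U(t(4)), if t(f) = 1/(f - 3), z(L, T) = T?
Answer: 1394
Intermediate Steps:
t(f) = 1/(-3 + f)
U(o) = 2*o*(1 + o) (U(o) = (o + o)*(o + 1) = (2*o)*(1 + o) = 2*o*(1 + o))
-466 + 465*U(t(4)) = -466 + 465*(2*(1 + 1/(-3 + 4))/(-3 + 4)) = -466 + 465*(2*(1 + 1/1)/1) = -466 + 465*(2*1*(1 + 1)) = -466 + 465*(2*1*2) = -466 + 465*4 = -466 + 1860 = 1394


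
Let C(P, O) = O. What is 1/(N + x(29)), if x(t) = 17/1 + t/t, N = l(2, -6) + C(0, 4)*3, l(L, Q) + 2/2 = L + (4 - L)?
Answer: 1/33 ≈ 0.030303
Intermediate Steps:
l(L, Q) = 3 (l(L, Q) = -1 + (L + (4 - L)) = -1 + 4 = 3)
N = 15 (N = 3 + 4*3 = 3 + 12 = 15)
x(t) = 18 (x(t) = 17*1 + 1 = 17 + 1 = 18)
1/(N + x(29)) = 1/(15 + 18) = 1/33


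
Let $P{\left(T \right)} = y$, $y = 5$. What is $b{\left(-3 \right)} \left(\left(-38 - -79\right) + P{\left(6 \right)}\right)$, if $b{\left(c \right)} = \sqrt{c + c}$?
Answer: $46 i \sqrt{6} \approx 112.68 i$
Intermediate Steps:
$P{\left(T \right)} = 5$
$b{\left(c \right)} = \sqrt{2} \sqrt{c}$ ($b{\left(c \right)} = \sqrt{2 c} = \sqrt{2} \sqrt{c}$)
$b{\left(-3 \right)} \left(\left(-38 - -79\right) + P{\left(6 \right)}\right) = \sqrt{2} \sqrt{-3} \left(\left(-38 - -79\right) + 5\right) = \sqrt{2} i \sqrt{3} \left(\left(-38 + 79\right) + 5\right) = i \sqrt{6} \left(41 + 5\right) = i \sqrt{6} \cdot 46 = 46 i \sqrt{6}$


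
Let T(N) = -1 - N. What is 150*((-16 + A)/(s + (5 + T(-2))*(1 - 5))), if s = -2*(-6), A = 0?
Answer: 200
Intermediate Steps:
s = 12
150*((-16 + A)/(s + (5 + T(-2))*(1 - 5))) = 150*((-16 + 0)/(12 + (5 + (-1 - 1*(-2)))*(1 - 5))) = 150*(-16/(12 + (5 + (-1 + 2))*(-4))) = 150*(-16/(12 + (5 + 1)*(-4))) = 150*(-16/(12 + 6*(-4))) = 150*(-16/(12 - 24)) = 150*(-16/(-12)) = 150*(-16*(-1/12)) = 150*(4/3) = 200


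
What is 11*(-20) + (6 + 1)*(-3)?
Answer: -241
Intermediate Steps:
11*(-20) + (6 + 1)*(-3) = -220 + 7*(-3) = -220 - 21 = -241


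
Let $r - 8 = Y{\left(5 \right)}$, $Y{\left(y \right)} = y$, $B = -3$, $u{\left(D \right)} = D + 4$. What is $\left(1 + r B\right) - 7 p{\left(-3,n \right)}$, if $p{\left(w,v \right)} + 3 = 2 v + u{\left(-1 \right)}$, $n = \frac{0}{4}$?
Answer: $-38$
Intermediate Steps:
$n = 0$ ($n = 0 \cdot \frac{1}{4} = 0$)
$u{\left(D \right)} = 4 + D$
$r = 13$ ($r = 8 + 5 = 13$)
$p{\left(w,v \right)} = 2 v$ ($p{\left(w,v \right)} = -3 + \left(2 v + \left(4 - 1\right)\right) = -3 + \left(2 v + 3\right) = -3 + \left(3 + 2 v\right) = 2 v$)
$\left(1 + r B\right) - 7 p{\left(-3,n \right)} = \left(1 + 13 \left(-3\right)\right) - 7 \cdot 2 \cdot 0 = \left(1 - 39\right) - 0 = -38 + 0 = -38$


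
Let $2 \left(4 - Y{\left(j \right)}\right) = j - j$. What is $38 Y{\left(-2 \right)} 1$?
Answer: $152$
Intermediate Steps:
$Y{\left(j \right)} = 4$ ($Y{\left(j \right)} = 4 - \frac{j - j}{2} = 4 - 0 = 4 + 0 = 4$)
$38 Y{\left(-2 \right)} 1 = 38 \cdot 4 \cdot 1 = 152 \cdot 1 = 152$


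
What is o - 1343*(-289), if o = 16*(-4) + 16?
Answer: 388079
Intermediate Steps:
o = -48 (o = -64 + 16 = -48)
o - 1343*(-289) = -48 - 1343*(-289) = -48 + 388127 = 388079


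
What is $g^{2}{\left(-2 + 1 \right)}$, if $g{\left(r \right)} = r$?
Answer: $1$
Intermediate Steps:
$g^{2}{\left(-2 + 1 \right)} = \left(-2 + 1\right)^{2} = \left(-1\right)^{2} = 1$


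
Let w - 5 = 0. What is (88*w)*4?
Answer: 1760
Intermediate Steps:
w = 5 (w = 5 + 0 = 5)
(88*w)*4 = (88*5)*4 = 440*4 = 1760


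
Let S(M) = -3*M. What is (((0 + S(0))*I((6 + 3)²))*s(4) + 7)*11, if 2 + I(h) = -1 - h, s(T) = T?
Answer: 77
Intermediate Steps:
I(h) = -3 - h (I(h) = -2 + (-1 - h) = -3 - h)
(((0 + S(0))*I((6 + 3)²))*s(4) + 7)*11 = (((0 - 3*0)*(-3 - (6 + 3)²))*4 + 7)*11 = (((0 + 0)*(-3 - 1*9²))*4 + 7)*11 = ((0*(-3 - 1*81))*4 + 7)*11 = ((0*(-3 - 81))*4 + 7)*11 = ((0*(-84))*4 + 7)*11 = (0*4 + 7)*11 = (0 + 7)*11 = 7*11 = 77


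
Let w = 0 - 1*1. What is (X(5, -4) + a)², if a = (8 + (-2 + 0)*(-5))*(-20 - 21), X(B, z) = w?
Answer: 546121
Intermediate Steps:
w = -1 (w = 0 - 1 = -1)
X(B, z) = -1
a = -738 (a = (8 - 2*(-5))*(-41) = (8 + 10)*(-41) = 18*(-41) = -738)
(X(5, -4) + a)² = (-1 - 738)² = (-739)² = 546121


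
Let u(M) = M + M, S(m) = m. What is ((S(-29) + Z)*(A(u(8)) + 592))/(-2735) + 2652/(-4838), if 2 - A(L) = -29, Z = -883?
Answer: 1370791134/6615965 ≈ 207.19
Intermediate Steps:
u(M) = 2*M
A(L) = 31 (A(L) = 2 - 1*(-29) = 2 + 29 = 31)
((S(-29) + Z)*(A(u(8)) + 592))/(-2735) + 2652/(-4838) = ((-29 - 883)*(31 + 592))/(-2735) + 2652/(-4838) = -912*623*(-1/2735) + 2652*(-1/4838) = -568176*(-1/2735) - 1326/2419 = 568176/2735 - 1326/2419 = 1370791134/6615965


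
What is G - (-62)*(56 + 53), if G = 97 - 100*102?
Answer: -3345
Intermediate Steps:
G = -10103 (G = 97 - 10200 = -10103)
G - (-62)*(56 + 53) = -10103 - (-62)*(56 + 53) = -10103 - (-62)*109 = -10103 - 1*(-6758) = -10103 + 6758 = -3345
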